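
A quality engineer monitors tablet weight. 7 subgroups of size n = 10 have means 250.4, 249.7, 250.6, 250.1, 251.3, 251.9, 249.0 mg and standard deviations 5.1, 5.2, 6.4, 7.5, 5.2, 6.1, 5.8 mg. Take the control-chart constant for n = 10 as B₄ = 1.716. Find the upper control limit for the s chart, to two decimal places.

10.12

s̄ = (5.1 + 5.2 + 6.4 + 7.5 + 5.2 + 6.1 + 5.8) / 7 = 5.9000
UCL_s = B₄·s̄ = 1.716 × 5.9000 = 10.1244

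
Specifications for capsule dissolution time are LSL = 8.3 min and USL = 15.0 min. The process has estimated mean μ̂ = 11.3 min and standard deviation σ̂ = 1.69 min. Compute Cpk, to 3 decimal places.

Cpu = (USL − μ̂) / (3σ̂) = (15.0 − 11.3) / (3 × 1.69) = 0.7298; Cpl = (μ̂ − LSL) / (3σ̂) = (11.3 − 8.3) / (3 × 1.69) = 0.5917; Cpk = min(Cpu, Cpl) = 0.5917

0.592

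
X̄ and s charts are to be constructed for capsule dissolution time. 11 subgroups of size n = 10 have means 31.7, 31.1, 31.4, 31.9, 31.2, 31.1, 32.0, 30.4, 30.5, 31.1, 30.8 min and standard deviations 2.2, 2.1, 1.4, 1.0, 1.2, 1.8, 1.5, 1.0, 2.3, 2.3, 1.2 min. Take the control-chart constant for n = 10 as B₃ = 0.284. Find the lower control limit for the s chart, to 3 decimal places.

s̄ = (2.2 + 2.1 + 1.4 + 1.0 + 1.2 + 1.8 + 1.5 + 1.0 + 2.3 + 2.3 + 1.2) / 11 = 1.6364
LCL_s = B₃·s̄ = 0.284 × 1.6364 = 0.4647

0.465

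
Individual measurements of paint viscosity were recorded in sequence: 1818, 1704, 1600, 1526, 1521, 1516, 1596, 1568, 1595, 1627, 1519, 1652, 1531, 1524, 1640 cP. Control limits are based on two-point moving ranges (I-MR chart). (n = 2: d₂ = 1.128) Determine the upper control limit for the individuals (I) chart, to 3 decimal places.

1777.031

X̄ = (1818 + 1704 + 1600 + 1526 + 1521 + 1516 + 1596 + 1568 + 1595 + 1627 + 1519 + 1652 + 1531 + 1524 + 1640) / 15 = 1595.8000
Moving ranges: 114, 104, 74, 5, 5, 80, 28, 27, 32, 108, 133, 121, 7, 116; M̄R̄ = 954.0000 / 14 = 68.1429
UCL = X̄ + 3·M̄R̄/d₂ = 1595.8000 + 3 × 68.1429 / 1.128 = 1777.0310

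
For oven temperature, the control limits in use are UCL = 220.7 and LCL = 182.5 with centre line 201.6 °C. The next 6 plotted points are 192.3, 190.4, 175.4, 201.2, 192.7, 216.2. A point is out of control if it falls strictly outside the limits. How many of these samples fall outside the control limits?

Compare each point to [182.5, 220.7]: sample 3 = 175.4 < LCL.

1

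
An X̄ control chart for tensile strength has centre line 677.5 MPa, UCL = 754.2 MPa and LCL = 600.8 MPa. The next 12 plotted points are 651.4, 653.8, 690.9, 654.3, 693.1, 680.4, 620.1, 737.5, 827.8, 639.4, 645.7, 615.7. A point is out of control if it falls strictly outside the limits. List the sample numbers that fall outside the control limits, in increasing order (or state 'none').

Compare each point to [600.8, 754.2]: sample 9 = 827.8 > UCL.

9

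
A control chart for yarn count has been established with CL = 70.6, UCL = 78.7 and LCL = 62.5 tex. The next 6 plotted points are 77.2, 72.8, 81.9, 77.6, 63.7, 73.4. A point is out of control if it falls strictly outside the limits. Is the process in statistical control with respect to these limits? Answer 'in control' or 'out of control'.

Compare each point to [62.5, 78.7]: sample 3 = 81.9 > UCL.

out of control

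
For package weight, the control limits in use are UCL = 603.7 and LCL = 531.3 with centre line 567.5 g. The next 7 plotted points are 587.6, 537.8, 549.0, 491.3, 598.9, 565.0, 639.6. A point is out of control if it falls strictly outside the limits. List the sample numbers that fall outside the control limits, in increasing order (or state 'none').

4, 7

Compare each point to [531.3, 603.7]: sample 4 = 491.3 < LCL; sample 7 = 639.6 > UCL.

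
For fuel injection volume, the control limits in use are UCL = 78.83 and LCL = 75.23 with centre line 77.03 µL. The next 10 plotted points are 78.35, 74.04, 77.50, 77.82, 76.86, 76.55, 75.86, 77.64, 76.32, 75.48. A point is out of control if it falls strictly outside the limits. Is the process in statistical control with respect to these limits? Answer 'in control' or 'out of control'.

Compare each point to [75.23, 78.83]: sample 2 = 74.04 < LCL.

out of control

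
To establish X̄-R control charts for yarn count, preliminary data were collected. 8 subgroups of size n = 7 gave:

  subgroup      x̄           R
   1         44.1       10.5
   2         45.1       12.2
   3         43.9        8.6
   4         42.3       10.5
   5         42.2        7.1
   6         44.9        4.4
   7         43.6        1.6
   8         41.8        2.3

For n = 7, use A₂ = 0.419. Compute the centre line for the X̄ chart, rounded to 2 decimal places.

43.49

X̄̄ = (44.1 + 45.1 + 43.9 + 42.3 + 42.2 + 44.9 + 43.6 + 41.8) / 8 = 347.9000 / 8 = 43.4875
CL = X̄̄ = 43.4875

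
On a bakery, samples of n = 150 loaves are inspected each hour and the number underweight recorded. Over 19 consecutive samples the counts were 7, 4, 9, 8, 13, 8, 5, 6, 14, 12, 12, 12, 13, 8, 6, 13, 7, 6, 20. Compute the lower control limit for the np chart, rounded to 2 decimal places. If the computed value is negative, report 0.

p̄ = Σdᵢ / (k·n) = 183 / (19 × 150) = 0.06421
LCL = np̄ − 3·√(np̄(1−p̄)) = 9.6316 − 3 × 3.0022 = 0.6250

0.63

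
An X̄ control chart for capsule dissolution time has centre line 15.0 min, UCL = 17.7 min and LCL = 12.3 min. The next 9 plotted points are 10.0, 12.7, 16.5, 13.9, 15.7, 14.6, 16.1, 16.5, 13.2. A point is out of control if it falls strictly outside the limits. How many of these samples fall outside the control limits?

1

Compare each point to [12.3, 17.7]: sample 1 = 10.0 < LCL.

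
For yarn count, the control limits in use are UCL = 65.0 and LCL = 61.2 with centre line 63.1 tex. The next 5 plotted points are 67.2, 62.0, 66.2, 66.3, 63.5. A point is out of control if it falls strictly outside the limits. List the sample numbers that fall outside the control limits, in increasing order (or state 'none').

Compare each point to [61.2, 65.0]: sample 1 = 67.2 > UCL; sample 3 = 66.2 > UCL; sample 4 = 66.3 > UCL.

1, 3, 4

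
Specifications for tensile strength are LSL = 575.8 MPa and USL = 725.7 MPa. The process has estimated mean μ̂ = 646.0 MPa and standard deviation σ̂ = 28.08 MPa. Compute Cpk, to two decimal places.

Cpu = (USL − μ̂) / (3σ̂) = (725.7 − 646.0) / (3 × 28.08) = 0.9461; Cpl = (μ̂ − LSL) / (3σ̂) = (646.0 − 575.8) / (3 × 28.08) = 0.8333; Cpk = min(Cpu, Cpl) = 0.8333

0.83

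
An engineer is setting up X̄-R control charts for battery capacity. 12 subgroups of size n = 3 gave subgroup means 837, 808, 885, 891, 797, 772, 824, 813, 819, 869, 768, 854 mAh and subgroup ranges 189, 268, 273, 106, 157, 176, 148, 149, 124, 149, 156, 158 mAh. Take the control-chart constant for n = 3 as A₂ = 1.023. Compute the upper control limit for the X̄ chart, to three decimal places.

X̄̄ = (837 + 808 + 885 + 891 + 797 + 772 + 824 + 813 + 819 + 869 + 768 + 854) / 12 = 9937.0000 / 12 = 828.0833
R̄ = (189 + 268 + 273 + 106 + 157 + 176 + 148 + 149 + 124 + 149 + 156 + 158) / 12 = 2053.0000 / 12 = 171.0833
UCL = X̄̄ + A₂·R̄ = 828.0833 + 1.023 × 171.0833 = 1003.1016

1003.102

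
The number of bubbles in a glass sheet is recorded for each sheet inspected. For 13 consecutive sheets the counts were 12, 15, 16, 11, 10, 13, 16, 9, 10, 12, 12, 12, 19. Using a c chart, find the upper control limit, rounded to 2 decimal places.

23.60

c̄ = (12 + 15 + 16 + 11 + 10 + 13 + 16 + 9 + 10 + 12 + 12 + 12 + 19) / 13 = 167 / 13 = 12.8462
UCL = c̄ + 3√c̄ = 12.8462 + 3 × √12.8462 = 12.8462 + 3 × 3.5842 = 23.5986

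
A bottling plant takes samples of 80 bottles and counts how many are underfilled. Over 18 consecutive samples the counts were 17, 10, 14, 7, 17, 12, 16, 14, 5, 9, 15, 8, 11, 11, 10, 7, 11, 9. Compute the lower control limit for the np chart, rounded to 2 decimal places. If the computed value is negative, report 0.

1.94

p̄ = Σdᵢ / (k·n) = 203 / (18 × 80) = 0.14097
LCL = np̄ − 3·√(np̄(1−p̄)) = 11.2778 − 3 × 3.1125 = 1.9401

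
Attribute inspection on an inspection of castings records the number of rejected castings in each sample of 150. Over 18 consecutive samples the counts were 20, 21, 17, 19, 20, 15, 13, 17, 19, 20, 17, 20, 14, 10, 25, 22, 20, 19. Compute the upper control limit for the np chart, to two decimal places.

30.23

p̄ = Σdᵢ / (k·n) = 328 / (18 × 150) = 0.12148
UCL = np̄ + 3·√(np̄(1−p̄)) = 18.2222 + 3 × √(18.2222×0.87852) = 18.2222 + 3 × 4.0011 = 30.2254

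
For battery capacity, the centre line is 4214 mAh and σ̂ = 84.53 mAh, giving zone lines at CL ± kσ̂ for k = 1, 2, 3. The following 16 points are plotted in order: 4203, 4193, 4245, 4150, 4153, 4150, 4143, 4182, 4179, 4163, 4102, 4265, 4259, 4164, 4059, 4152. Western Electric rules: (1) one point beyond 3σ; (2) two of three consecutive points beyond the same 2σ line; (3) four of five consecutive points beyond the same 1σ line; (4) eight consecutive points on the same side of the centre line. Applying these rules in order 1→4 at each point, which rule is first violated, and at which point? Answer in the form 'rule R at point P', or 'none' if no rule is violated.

rule 4 at point 11

Zone of each point (C = within 1σ̂, B = 1σ̂–2σ̂, A = 2σ̂–3σ̂, * = beyond 3σ̂; sign = side of CL): 1:-C, 2:-C, 3:+C, 4:-C, 5:-C, 6:-C, 7:-C, 8:-C, 9:-C, 10:-C, 11:-B, 12:+C, 13:+C, 14:-C, 15:-B, 16:-C
Rule 4 (eight consecutive points on the same side of the centre line) is satisfied at point 11.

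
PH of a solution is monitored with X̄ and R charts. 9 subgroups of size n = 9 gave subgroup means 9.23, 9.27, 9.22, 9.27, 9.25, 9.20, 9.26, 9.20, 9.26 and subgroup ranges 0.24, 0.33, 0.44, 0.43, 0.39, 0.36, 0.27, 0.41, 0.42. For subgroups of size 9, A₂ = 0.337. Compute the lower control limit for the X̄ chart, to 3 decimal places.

X̄̄ = (9.23 + 9.27 + 9.22 + 9.27 + 9.25 + 9.20 + 9.26 + 9.20 + 9.26) / 9 = 83.1600 / 9 = 9.2400
R̄ = (0.24 + 0.33 + 0.44 + 0.43 + 0.39 + 0.36 + 0.27 + 0.41 + 0.42) / 9 = 3.2900 / 9 = 0.3656
LCL = X̄̄ − A₂·R̄ = 9.2400 − 0.337 × 0.3656 = 9.1168

9.117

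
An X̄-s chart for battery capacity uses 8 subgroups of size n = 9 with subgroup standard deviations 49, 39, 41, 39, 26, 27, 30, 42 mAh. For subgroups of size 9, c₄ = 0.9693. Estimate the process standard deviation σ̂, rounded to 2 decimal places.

37.78

s̄ = (49 + 39 + 41 + 39 + 26 + 27 + 30 + 42) / 8 = 36.6250
σ̂ = s̄ / c₄ = 36.6250 / 0.9693 = 37.7850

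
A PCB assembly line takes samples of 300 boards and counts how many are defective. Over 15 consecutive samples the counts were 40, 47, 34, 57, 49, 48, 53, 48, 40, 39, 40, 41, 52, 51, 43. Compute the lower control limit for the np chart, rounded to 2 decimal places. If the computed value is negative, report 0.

p̄ = Σdᵢ / (k·n) = 682 / (15 × 300) = 0.15156
LCL = np̄ − 3·√(np̄(1−p̄)) = 45.4667 − 3 × 6.2110 = 26.8338

26.83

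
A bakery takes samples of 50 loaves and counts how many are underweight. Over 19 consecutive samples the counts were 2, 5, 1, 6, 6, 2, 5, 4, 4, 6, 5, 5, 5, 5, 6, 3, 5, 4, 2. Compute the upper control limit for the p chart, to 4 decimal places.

p̄ = Σdᵢ / (k·n) = 81 / (19 × 50) = 0.08526
UCL = p̄ + 3·√(p̄(1−p̄)/n) = 0.08526 + 3 × √(0.08526×0.91474/50) = 0.08526 + 3 × 0.03950 = 0.20375

0.2037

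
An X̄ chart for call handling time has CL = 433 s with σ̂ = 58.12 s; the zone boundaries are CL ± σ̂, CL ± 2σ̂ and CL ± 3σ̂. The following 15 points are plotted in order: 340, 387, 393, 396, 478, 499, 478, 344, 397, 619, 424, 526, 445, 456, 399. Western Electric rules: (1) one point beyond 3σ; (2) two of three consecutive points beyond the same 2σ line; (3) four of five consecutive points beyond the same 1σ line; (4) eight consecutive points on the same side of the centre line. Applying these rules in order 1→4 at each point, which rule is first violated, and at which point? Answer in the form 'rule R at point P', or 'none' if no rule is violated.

rule 1 at point 10

Zone of each point (C = within 1σ̂, B = 1σ̂–2σ̂, A = 2σ̂–3σ̂, * = beyond 3σ̂; sign = side of CL): 1:-B, 2:-C, 3:-C, 4:-C, 5:+C, 6:+B, 7:+C, 8:-B, 9:-C, 10:+*, 11:-C, 12:+B, 13:+C, 14:+C, 15:-C
Rule 1 (one point beyond the 3σ limits) is satisfied at point 10.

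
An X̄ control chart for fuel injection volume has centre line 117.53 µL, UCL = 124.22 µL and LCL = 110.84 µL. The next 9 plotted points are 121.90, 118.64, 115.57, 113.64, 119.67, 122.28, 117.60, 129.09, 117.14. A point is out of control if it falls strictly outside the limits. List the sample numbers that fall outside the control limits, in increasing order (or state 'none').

8

Compare each point to [110.84, 124.22]: sample 8 = 129.09 > UCL.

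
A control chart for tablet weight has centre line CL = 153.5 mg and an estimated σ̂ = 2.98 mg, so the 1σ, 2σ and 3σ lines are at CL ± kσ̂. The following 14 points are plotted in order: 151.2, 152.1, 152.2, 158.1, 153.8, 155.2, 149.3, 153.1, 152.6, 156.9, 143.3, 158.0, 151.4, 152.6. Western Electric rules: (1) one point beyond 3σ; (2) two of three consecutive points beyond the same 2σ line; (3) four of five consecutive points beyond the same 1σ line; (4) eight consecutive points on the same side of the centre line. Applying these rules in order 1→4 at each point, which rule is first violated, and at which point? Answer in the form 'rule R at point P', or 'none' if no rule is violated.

Zone of each point (C = within 1σ̂, B = 1σ̂–2σ̂, A = 2σ̂–3σ̂, * = beyond 3σ̂; sign = side of CL): 1:-C, 2:-C, 3:-C, 4:+B, 5:+C, 6:+C, 7:-B, 8:-C, 9:-C, 10:+B, 11:-*, 12:+B, 13:-C, 14:-C
Rule 1 (one point beyond the 3σ limits) is satisfied at point 11.

rule 1 at point 11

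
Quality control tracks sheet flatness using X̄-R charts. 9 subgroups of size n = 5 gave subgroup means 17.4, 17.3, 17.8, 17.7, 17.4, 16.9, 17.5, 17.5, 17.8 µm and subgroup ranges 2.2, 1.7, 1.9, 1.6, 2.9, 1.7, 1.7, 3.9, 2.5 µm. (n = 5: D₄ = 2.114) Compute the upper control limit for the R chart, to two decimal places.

R̄ = (2.2 + 1.7 + 1.9 + 1.6 + 2.9 + 1.7 + 1.7 + 3.9 + 2.5) / 9 = 20.1000 / 9 = 2.2333
UCL_R = D₄·R̄ = 2.114 × 2.2333 = 4.7213

4.72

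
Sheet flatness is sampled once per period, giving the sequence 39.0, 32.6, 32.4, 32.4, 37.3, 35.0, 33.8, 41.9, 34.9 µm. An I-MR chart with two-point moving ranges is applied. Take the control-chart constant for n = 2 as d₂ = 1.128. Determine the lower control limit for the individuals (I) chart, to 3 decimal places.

X̄ = (39.0 + 32.6 + 32.4 + 32.4 + 37.3 + 35.0 + 33.8 + 41.9 + 34.9) / 9 = 35.4778
Moving ranges: 6.4, 0.2, 0.0, 4.9, 2.3, 1.2, 8.1, 7.0; M̄R̄ = 30.1000 / 8 = 3.7625
LCL = X̄ − 3·M̄R̄/d₂ = 35.4778 − 3 × 3.7625 / 1.128 = 25.4711

25.471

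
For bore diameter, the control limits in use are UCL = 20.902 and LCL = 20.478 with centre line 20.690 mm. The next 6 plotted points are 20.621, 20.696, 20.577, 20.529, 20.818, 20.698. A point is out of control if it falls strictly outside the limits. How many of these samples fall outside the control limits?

All 6 points lie within [20.478, 20.902].

0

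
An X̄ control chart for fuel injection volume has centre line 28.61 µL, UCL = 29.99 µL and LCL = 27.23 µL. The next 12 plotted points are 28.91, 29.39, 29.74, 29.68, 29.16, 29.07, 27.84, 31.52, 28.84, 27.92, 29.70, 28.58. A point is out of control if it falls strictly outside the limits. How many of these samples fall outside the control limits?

Compare each point to [27.23, 29.99]: sample 8 = 31.52 > UCL.

1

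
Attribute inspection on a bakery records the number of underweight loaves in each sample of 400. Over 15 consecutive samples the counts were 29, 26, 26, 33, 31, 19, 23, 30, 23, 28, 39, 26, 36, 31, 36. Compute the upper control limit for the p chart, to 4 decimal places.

p̄ = Σdᵢ / (k·n) = 436 / (15 × 400) = 0.07267
UCL = p̄ + 3·√(p̄(1−p̄)/n) = 0.07267 + 3 × √(0.07267×0.92733/400) = 0.07267 + 3 × 0.01298 = 0.11160

0.1116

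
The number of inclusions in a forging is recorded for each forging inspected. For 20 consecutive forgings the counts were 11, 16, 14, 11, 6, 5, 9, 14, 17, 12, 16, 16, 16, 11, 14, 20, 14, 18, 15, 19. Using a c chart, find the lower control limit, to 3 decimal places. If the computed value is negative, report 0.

c̄ = (11 + 16 + 14 + 11 + 6 + 5 + 9 + 14 + 17 + 12 + 16 + 16 + 16 + 11 + 14 + 20 + 14 + 18 + 15 + 19) / 20 = 274 / 20 = 13.7000
LCL = c̄ − 3√c̄ = 13.7000 − 3 × 3.7014 = 2.5959

2.596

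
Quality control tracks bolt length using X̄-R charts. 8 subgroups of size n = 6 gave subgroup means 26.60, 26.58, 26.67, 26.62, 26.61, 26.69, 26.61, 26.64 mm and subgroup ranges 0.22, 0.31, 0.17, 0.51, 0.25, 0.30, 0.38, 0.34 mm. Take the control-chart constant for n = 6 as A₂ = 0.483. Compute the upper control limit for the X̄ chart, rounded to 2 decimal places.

26.78

X̄̄ = (26.60 + 26.58 + 26.67 + 26.62 + 26.61 + 26.69 + 26.61 + 26.64) / 8 = 213.0200 / 8 = 26.6275
R̄ = (0.22 + 0.31 + 0.17 + 0.51 + 0.25 + 0.30 + 0.38 + 0.34) / 8 = 2.4800 / 8 = 0.3100
UCL = X̄̄ + A₂·R̄ = 26.6275 + 0.483 × 0.3100 = 26.7772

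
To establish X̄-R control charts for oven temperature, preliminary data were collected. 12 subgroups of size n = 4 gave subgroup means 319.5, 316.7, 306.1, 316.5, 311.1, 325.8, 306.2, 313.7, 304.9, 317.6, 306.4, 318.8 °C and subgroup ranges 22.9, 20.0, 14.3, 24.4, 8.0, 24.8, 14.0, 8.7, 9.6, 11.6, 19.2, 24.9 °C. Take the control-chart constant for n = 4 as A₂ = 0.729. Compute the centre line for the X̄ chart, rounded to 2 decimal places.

313.61

X̄̄ = (319.5 + 316.7 + 306.1 + 316.5 + 311.1 + 325.8 + 306.2 + 313.7 + 304.9 + 317.6 + 306.4 + 318.8) / 12 = 3763.3000 / 12 = 313.6083
CL = X̄̄ = 313.6083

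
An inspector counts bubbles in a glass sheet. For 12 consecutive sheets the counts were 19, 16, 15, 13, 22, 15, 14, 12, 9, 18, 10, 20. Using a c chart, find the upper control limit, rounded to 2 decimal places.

c̄ = (19 + 16 + 15 + 13 + 22 + 15 + 14 + 12 + 9 + 18 + 10 + 20) / 12 = 183 / 12 = 15.2500
UCL = c̄ + 3√c̄ = 15.2500 + 3 × √15.2500 = 15.2500 + 3 × 3.9051 = 26.9654

26.97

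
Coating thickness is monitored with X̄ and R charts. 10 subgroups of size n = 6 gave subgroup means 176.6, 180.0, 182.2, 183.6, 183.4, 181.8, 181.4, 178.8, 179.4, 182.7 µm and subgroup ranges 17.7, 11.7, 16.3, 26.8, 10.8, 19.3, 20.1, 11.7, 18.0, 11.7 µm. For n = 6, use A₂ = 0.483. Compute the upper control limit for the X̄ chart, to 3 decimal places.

188.916

X̄̄ = (176.6 + 180.0 + 182.2 + 183.6 + 183.4 + 181.8 + 181.4 + 178.8 + 179.4 + 182.7) / 10 = 1809.9000 / 10 = 180.9900
R̄ = (17.7 + 11.7 + 16.3 + 26.8 + 10.8 + 19.3 + 20.1 + 11.7 + 18.0 + 11.7) / 10 = 164.1000 / 10 = 16.4100
UCL = X̄̄ + A₂·R̄ = 180.9900 + 0.483 × 16.4100 = 188.9160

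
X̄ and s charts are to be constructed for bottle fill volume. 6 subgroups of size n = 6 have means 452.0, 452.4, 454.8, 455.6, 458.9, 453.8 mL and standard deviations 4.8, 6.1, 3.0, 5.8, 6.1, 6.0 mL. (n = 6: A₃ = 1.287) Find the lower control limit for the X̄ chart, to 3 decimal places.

X̄̄ = (452.0 + 452.4 + 454.8 + 455.6 + 458.9 + 453.8) / 6 = 454.5833
s̄ = (4.8 + 6.1 + 3.0 + 5.8 + 6.1 + 6.0) / 6 = 5.3000
LCL = X̄̄ − A₃·s̄ = 454.5833 − 1.287 × 5.3000 = 447.7622

447.762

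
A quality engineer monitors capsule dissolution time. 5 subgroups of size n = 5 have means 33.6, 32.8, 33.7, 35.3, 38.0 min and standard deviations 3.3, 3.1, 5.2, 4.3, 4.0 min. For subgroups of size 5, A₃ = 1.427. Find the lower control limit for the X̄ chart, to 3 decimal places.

X̄̄ = (33.6 + 32.8 + 33.7 + 35.3 + 38.0) / 5 = 34.6800
s̄ = (3.3 + 3.1 + 5.2 + 4.3 + 4.0) / 5 = 3.9800
LCL = X̄̄ − A₃·s̄ = 34.6800 − 1.427 × 3.9800 = 29.0005

29.001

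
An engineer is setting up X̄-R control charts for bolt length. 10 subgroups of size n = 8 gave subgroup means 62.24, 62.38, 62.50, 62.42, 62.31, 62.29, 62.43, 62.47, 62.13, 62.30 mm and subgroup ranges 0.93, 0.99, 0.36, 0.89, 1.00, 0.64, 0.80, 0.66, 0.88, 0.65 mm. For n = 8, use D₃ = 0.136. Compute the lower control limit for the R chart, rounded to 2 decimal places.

0.11

R̄ = (0.93 + 0.99 + 0.36 + 0.89 + 1.00 + 0.64 + 0.80 + 0.66 + 0.88 + 0.65) / 10 = 7.8000 / 10 = 0.7800
LCL_R = D₃·R̄ = 0.136 × 0.7800 = 0.1061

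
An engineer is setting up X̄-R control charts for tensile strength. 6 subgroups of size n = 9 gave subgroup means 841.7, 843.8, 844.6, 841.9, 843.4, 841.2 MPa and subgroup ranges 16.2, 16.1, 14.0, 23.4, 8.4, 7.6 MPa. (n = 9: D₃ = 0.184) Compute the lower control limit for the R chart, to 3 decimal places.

2.628

R̄ = (16.2 + 16.1 + 14.0 + 23.4 + 8.4 + 7.6) / 6 = 85.7000 / 6 = 14.2833
LCL_R = D₃·R̄ = 0.184 × 14.2833 = 2.6281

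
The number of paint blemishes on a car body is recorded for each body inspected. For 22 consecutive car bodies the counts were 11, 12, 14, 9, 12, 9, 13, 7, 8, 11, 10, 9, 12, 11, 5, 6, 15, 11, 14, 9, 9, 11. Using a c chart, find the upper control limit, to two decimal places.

c̄ = (11 + 12 + 14 + 9 + 12 + 9 + 13 + 7 + 8 + 11 + 10 + 9 + 12 + 11 + 5 + 6 + 15 + 11 + 14 + 9 + 9 + 11) / 22 = 228 / 22 = 10.3636
UCL = c̄ + 3√c̄ = 10.3636 + 3 × √10.3636 = 10.3636 + 3 × 3.2193 = 20.0214

20.02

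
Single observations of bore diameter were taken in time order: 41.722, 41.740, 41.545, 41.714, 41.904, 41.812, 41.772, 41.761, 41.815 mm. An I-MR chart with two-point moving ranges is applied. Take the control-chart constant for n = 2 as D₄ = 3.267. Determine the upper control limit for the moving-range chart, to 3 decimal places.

Moving ranges: 0.018, 0.195, 0.169, 0.190, 0.092, 0.040, 0.011, 0.054; M̄R̄ = 0.7690 / 8 = 0.0961
UCL_MR = D₄·M̄R̄ = 3.267 × 0.0961 = 0.3140

0.314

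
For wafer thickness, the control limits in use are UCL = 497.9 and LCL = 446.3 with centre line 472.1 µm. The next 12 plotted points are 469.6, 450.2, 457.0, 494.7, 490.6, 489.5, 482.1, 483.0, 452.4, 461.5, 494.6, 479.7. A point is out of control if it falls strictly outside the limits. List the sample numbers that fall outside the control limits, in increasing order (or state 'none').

All 12 points lie within [446.3, 497.9].

none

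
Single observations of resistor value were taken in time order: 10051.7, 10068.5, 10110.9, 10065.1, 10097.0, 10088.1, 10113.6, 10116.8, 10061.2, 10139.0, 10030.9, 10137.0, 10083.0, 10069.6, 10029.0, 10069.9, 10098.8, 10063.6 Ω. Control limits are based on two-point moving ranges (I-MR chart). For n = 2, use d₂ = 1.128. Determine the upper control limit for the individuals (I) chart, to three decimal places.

X̄ = (10051.7 + 10068.5 + 10110.9 + 10065.1 + 10097.0 + 10088.1 + 10113.6 + 10116.8 + 10061.2 + 10139.0 + 10030.9 + 10137.0 + 10083.0 + 10069.6 + 10029.0 + 10069.9 + 10098.8 + 10063.6) / 18 = 10082.9833
Moving ranges: 16.8, 42.4, 45.8, 31.9, 8.9, 25.5, 3.2, 55.6, 77.8, 108.1, 106.1, 54.0, 13.4, 40.6, 40.9, 28.9, 35.2; M̄R̄ = 735.1000 / 17 = 43.2412
UCL = X̄ + 3·M̄R̄/d₂ = 10082.9833 + 3 × 43.2412 / 1.128 = 10197.9865

10197.986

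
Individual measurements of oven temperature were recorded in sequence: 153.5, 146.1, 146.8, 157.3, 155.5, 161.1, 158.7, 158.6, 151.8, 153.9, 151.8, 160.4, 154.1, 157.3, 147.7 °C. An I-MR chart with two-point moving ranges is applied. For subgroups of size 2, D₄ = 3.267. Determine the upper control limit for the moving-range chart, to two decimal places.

15.68

Moving ranges: 7.4, 0.7, 10.5, 1.8, 5.6, 2.4, 0.1, 6.8, 2.1, 2.1, 8.6, 6.3, 3.2, 9.6; M̄R̄ = 67.2000 / 14 = 4.8000
UCL_MR = D₄·M̄R̄ = 3.267 × 4.8000 = 15.6816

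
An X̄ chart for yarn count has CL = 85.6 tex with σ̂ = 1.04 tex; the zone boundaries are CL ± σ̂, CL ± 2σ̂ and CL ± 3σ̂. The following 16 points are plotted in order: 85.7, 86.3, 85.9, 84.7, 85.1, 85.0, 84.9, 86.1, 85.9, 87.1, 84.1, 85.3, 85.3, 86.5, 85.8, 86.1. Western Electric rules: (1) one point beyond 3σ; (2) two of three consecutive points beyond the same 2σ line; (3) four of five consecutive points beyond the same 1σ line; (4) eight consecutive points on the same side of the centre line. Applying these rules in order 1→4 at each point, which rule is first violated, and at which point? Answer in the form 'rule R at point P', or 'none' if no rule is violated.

none

Zone of each point (C = within 1σ̂, B = 1σ̂–2σ̂, A = 2σ̂–3σ̂, * = beyond 3σ̂; sign = side of CL): 1:+C, 2:+C, 3:+C, 4:-C, 5:-C, 6:-C, 7:-C, 8:+C, 9:+C, 10:+B, 11:-B, 12:-C, 13:-C, 14:+C, 15:+C, 16:+C
No rule fires across all 16 points.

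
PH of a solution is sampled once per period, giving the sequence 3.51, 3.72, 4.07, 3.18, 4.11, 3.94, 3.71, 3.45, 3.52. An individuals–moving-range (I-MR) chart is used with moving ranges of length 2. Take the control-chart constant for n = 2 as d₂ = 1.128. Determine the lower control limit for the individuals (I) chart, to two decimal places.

X̄ = (3.51 + 3.72 + 4.07 + 3.18 + 4.11 + 3.94 + 3.71 + 3.45 + 3.52) / 9 = 3.6900
Moving ranges: 0.21, 0.35, 0.89, 0.93, 0.17, 0.23, 0.26, 0.07; M̄R̄ = 3.1100 / 8 = 0.3887
LCL = X̄ − 3·M̄R̄/d₂ = 3.6900 − 3 × 0.3887 / 1.128 = 2.6561

2.66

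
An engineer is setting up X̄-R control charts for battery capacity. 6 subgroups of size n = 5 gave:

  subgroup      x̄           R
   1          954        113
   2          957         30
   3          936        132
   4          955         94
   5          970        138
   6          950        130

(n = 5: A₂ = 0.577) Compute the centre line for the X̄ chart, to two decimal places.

953.67

X̄̄ = (954 + 957 + 936 + 955 + 970 + 950) / 6 = 5722.0000 / 6 = 953.6667
CL = X̄̄ = 953.6667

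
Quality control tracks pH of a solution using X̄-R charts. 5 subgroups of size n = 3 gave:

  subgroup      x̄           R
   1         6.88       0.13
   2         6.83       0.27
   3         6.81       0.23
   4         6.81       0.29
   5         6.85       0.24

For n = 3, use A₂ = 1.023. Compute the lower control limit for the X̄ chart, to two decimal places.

6.60

X̄̄ = (6.88 + 6.83 + 6.81 + 6.81 + 6.85) / 5 = 34.1800 / 5 = 6.8360
R̄ = (0.13 + 0.27 + 0.23 + 0.29 + 0.24) / 5 = 1.1600 / 5 = 0.2320
LCL = X̄̄ − A₂·R̄ = 6.8360 − 1.023 × 0.2320 = 6.5987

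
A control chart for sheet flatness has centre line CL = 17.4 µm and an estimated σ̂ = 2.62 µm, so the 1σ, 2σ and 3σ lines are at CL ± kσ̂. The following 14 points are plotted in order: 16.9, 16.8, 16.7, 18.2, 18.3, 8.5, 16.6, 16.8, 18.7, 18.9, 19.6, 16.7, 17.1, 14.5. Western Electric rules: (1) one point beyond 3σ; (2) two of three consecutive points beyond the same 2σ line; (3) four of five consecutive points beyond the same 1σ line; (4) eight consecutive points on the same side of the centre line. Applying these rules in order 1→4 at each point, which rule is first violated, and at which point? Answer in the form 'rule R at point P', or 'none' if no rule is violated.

rule 1 at point 6

Zone of each point (C = within 1σ̂, B = 1σ̂–2σ̂, A = 2σ̂–3σ̂, * = beyond 3σ̂; sign = side of CL): 1:-C, 2:-C, 3:-C, 4:+C, 5:+C, 6:-*, 7:-C, 8:-C, 9:+C, 10:+C, 11:+C, 12:-C, 13:-C, 14:-B
Rule 1 (one point beyond the 3σ limits) is satisfied at point 6.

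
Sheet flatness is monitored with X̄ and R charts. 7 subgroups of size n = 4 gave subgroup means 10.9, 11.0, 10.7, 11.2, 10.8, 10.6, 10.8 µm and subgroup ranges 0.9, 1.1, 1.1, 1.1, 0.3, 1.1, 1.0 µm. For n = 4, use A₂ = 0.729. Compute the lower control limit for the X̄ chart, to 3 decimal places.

10.170

X̄̄ = (10.9 + 11.0 + 10.7 + 11.2 + 10.8 + 10.6 + 10.8) / 7 = 76.0000 / 7 = 10.8571
R̄ = (0.9 + 1.1 + 1.1 + 1.1 + 0.3 + 1.1 + 1.0) / 7 = 6.6000 / 7 = 0.9429
LCL = X̄̄ − A₂·R̄ = 10.8571 − 0.729 × 0.9429 = 10.1698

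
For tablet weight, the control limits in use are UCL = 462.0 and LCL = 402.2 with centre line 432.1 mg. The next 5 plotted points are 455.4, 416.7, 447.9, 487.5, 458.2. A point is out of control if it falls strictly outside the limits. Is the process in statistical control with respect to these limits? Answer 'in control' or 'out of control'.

Compare each point to [402.2, 462.0]: sample 4 = 487.5 > UCL.

out of control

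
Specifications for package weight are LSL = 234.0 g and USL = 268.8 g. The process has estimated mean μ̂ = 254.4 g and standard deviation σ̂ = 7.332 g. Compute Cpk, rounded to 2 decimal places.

0.65

Cpu = (USL − μ̂) / (3σ̂) = (268.8 − 254.4) / (3 × 7.332) = 0.6547; Cpl = (μ̂ − LSL) / (3σ̂) = (254.4 − 234.0) / (3 × 7.332) = 0.9274; Cpk = min(Cpu, Cpl) = 0.6547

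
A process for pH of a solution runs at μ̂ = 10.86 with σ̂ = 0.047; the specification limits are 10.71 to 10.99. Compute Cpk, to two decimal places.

0.92

Cpu = (USL − μ̂) / (3σ̂) = (10.99 − 10.86) / (3 × 0.047) = 0.9220; Cpl = (μ̂ − LSL) / (3σ̂) = (10.86 − 10.71) / (3 × 0.047) = 1.0638; Cpk = min(Cpu, Cpl) = 0.9220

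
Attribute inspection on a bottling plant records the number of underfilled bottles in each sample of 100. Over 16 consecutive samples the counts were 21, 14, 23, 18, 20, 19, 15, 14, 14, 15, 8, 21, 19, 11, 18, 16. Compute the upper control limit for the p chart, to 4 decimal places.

0.2779

p̄ = Σdᵢ / (k·n) = 266 / (16 × 100) = 0.16625
UCL = p̄ + 3·√(p̄(1−p̄)/n) = 0.16625 + 3 × √(0.16625×0.83375/100) = 0.16625 + 3 × 0.03723 = 0.27794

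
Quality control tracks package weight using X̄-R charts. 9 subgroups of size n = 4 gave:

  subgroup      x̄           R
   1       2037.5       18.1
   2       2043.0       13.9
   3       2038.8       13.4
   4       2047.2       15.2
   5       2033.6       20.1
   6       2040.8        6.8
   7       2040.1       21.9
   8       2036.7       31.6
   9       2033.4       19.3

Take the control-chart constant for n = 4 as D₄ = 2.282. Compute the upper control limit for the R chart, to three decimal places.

R̄ = (18.1 + 13.9 + 13.4 + 15.2 + 20.1 + 6.8 + 21.9 + 31.6 + 19.3) / 9 = 160.3000 / 9 = 17.8111
UCL_R = D₄·R̄ = 2.282 × 17.8111 = 40.6450

40.645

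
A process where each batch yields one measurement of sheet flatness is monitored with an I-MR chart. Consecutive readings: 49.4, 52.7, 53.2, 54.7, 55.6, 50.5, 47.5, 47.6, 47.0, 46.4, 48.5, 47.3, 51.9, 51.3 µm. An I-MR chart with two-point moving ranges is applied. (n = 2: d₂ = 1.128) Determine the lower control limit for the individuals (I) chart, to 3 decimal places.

X̄ = (49.4 + 52.7 + 53.2 + 54.7 + 55.6 + 50.5 + 47.5 + 47.6 + 47.0 + 46.4 + 48.5 + 47.3 + 51.9 + 51.3) / 14 = 50.2571
Moving ranges: 3.3, 0.5, 1.5, 0.9, 5.1, 3.0, 0.1, 0.6, 0.6, 2.1, 1.2, 4.6, 0.6; M̄R̄ = 24.1000 / 13 = 1.8538
LCL = X̄ − 3·M̄R̄/d₂ = 50.2571 − 3 × 1.8538 / 1.128 = 45.3267

45.327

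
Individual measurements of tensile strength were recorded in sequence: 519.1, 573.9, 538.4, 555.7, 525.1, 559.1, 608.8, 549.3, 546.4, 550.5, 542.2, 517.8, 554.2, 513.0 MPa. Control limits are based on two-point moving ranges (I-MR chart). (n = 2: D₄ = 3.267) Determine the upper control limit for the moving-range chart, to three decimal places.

100.196

Moving ranges: 54.8, 35.5, 17.3, 30.6, 34.0, 49.7, 59.5, 2.9, 4.1, 8.3, 24.4, 36.4, 41.2; M̄R̄ = 398.7000 / 13 = 30.6692
UCL_MR = D₄·M̄R̄ = 3.267 × 30.6692 = 100.1964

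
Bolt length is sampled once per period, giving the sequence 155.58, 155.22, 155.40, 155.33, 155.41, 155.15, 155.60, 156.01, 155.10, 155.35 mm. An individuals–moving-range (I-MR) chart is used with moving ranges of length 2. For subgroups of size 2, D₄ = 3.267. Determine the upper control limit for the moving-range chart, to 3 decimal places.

Moving ranges: 0.36, 0.18, 0.07, 0.08, 0.26, 0.45, 0.41, 0.91, 0.25; M̄R̄ = 2.9700 / 9 = 0.3300
UCL_MR = D₄·M̄R̄ = 3.267 × 0.3300 = 1.0781

1.078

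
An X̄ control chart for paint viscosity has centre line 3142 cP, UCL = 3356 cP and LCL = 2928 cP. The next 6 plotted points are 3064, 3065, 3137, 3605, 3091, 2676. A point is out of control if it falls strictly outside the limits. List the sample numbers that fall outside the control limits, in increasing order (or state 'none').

4, 6

Compare each point to [2928, 3356]: sample 4 = 3605 > UCL; sample 6 = 2676 < LCL.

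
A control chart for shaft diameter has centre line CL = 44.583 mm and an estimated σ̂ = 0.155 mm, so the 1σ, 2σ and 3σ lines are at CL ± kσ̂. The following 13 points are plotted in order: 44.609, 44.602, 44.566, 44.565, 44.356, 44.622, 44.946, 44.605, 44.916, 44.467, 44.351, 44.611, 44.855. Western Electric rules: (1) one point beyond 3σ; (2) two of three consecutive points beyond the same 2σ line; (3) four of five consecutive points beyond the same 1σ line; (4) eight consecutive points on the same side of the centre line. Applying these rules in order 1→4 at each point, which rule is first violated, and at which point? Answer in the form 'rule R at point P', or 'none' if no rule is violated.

Zone of each point (C = within 1σ̂, B = 1σ̂–2σ̂, A = 2σ̂–3σ̂, * = beyond 3σ̂; sign = side of CL): 1:+C, 2:+C, 3:-C, 4:-C, 5:-B, 6:+C, 7:+A, 8:+C, 9:+A, 10:-C, 11:-B, 12:+C, 13:+B
Rule 2 (two of three consecutive points beyond the same 2σ limit) is satisfied at point 9.

rule 2 at point 9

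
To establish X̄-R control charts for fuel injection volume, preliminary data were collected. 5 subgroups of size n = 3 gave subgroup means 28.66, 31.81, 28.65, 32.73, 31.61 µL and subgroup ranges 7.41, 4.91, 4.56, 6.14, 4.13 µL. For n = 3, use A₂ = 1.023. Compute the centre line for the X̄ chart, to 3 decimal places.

X̄̄ = (28.66 + 31.81 + 28.65 + 32.73 + 31.61) / 5 = 153.4600 / 5 = 30.6920
CL = X̄̄ = 30.6920

30.692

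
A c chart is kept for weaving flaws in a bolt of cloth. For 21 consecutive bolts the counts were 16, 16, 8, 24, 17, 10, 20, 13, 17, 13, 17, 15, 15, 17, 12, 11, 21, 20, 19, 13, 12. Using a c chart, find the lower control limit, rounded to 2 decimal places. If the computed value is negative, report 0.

c̄ = (16 + 16 + 8 + 24 + 17 + 10 + 20 + 13 + 17 + 13 + 17 + 15 + 15 + 17 + 12 + 11 + 21 + 20 + 19 + 13 + 12) / 21 = 326 / 21 = 15.5238
LCL = c̄ − 3√c̄ = 15.5238 − 3 × 3.9400 = 3.7037

3.70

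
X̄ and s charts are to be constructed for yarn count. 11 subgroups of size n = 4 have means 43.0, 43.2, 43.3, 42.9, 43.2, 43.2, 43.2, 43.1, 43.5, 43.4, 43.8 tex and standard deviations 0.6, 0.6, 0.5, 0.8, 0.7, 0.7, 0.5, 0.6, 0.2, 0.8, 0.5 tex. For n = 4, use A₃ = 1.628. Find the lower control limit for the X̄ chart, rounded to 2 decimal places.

X̄̄ = (43.0 + 43.2 + 43.3 + 42.9 + 43.2 + 43.2 + 43.2 + 43.1 + 43.5 + 43.4 + 43.8) / 11 = 43.2545
s̄ = (0.6 + 0.6 + 0.5 + 0.8 + 0.7 + 0.7 + 0.5 + 0.6 + 0.2 + 0.8 + 0.5) / 11 = 0.5909
LCL = X̄̄ − A₃·s̄ = 43.2545 − 1.628 × 0.5909 = 42.2925

42.29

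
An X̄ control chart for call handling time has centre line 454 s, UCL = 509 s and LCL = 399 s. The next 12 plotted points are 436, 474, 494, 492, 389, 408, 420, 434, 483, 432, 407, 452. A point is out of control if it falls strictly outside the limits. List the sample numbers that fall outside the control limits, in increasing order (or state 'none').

Compare each point to [399, 509]: sample 5 = 389 < LCL.

5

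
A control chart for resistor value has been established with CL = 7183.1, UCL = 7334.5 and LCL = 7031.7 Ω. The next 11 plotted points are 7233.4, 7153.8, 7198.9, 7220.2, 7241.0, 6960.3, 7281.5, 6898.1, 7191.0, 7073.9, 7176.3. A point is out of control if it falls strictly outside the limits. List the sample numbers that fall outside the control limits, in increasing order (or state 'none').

6, 8

Compare each point to [7031.7, 7334.5]: sample 6 = 6960.3 < LCL; sample 8 = 6898.1 < LCL.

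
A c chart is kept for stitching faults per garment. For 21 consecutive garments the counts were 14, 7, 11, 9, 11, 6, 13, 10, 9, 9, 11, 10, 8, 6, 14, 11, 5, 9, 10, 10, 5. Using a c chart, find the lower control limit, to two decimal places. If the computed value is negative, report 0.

0.22

c̄ = (14 + 7 + 11 + 9 + 11 + 6 + 13 + 10 + 9 + 9 + 11 + 10 + 8 + 6 + 14 + 11 + 5 + 9 + 10 + 10 + 5) / 21 = 198 / 21 = 9.4286
LCL = c̄ − 3√c̄ = 9.4286 − 3 × 3.0706 = 0.2168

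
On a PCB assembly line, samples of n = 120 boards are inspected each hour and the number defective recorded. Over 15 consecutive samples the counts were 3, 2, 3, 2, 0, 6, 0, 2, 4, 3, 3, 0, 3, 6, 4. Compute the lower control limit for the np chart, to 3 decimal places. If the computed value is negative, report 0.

0.000

p̄ = Σdᵢ / (k·n) = 41 / (15 × 120) = 0.02278
LCL = np̄ − 3·√(np̄(1−p̄)) = 2.7333 − 3 × 1.6343 = -2.1697 → 0 (negative, so LCL = 0)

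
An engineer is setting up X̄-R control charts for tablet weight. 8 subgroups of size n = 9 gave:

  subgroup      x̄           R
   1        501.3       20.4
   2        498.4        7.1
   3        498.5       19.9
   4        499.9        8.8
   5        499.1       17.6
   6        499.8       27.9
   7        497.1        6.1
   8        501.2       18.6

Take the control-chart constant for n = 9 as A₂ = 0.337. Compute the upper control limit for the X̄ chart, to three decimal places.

X̄̄ = (501.3 + 498.4 + 498.5 + 499.9 + 499.1 + 499.8 + 497.1 + 501.2) / 8 = 3995.3000 / 8 = 499.4125
R̄ = (20.4 + 7.1 + 19.9 + 8.8 + 17.6 + 27.9 + 6.1 + 18.6) / 8 = 126.4000 / 8 = 15.8000
UCL = X̄̄ + A₂·R̄ = 499.4125 + 0.337 × 15.8000 = 504.7371

504.737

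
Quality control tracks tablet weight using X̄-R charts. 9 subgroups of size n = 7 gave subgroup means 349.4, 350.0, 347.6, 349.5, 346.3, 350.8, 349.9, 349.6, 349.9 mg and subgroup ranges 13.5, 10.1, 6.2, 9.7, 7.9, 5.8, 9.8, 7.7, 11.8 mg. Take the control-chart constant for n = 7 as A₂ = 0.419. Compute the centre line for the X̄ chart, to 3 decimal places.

349.222

X̄̄ = (349.4 + 350.0 + 347.6 + 349.5 + 346.3 + 350.8 + 349.9 + 349.6 + 349.9) / 9 = 3143.0000 / 9 = 349.2222
CL = X̄̄ = 349.2222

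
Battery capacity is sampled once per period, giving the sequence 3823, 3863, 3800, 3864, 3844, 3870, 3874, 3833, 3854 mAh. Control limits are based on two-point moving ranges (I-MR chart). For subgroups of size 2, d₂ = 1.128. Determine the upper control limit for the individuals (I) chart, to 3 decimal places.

X̄ = (3823 + 3863 + 3800 + 3864 + 3844 + 3870 + 3874 + 3833 + 3854) / 9 = 3847.2222
Moving ranges: 40, 63, 64, 20, 26, 4, 41, 21; M̄R̄ = 279.0000 / 8 = 34.8750
UCL = X̄ + 3·M̄R̄/d₂ = 3847.2222 + 3 × 34.8750 / 1.128 = 3939.9749

3939.975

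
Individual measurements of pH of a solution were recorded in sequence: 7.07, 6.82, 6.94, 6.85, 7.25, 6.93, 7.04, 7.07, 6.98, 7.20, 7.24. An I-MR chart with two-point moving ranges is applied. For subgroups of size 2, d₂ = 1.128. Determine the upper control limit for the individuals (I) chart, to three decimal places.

X̄ = (7.07 + 6.82 + 6.94 + 6.85 + 7.25 + 6.93 + 7.04 + 7.07 + 6.98 + 7.20 + 7.24) / 11 = 7.0355
Moving ranges: 0.25, 0.12, 0.09, 0.40, 0.32, 0.11, 0.03, 0.09, 0.22, 0.04; M̄R̄ = 1.6700 / 10 = 0.1670
UCL = X̄ + 3·M̄R̄/d₂ = 7.0355 + 3 × 0.1670 / 1.128 = 7.4796

7.480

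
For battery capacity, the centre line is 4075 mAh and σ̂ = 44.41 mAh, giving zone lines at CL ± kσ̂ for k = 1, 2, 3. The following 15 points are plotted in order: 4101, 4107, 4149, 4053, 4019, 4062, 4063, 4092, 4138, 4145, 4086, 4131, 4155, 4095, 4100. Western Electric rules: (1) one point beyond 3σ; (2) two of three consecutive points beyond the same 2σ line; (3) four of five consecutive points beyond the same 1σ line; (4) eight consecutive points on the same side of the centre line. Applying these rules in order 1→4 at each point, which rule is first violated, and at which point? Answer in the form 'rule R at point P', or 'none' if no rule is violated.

rule 3 at point 13

Zone of each point (C = within 1σ̂, B = 1σ̂–2σ̂, A = 2σ̂–3σ̂, * = beyond 3σ̂; sign = side of CL): 1:+C, 2:+C, 3:+B, 4:-C, 5:-B, 6:-C, 7:-C, 8:+C, 9:+B, 10:+B, 11:+C, 12:+B, 13:+B, 14:+C, 15:+C
Rule 3 (four of five consecutive points beyond the same 1σ limit) is satisfied at point 13.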